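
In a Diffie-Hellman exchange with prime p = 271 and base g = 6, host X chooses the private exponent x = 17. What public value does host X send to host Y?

15

Public value = 6^17 mod 271.
6^1 ≡ 6 (mod 271)
6^2 = (6^1)^2 ≡ 6^2 = 36 ≡ 36 (mod 271)
6^4 = (6^2)^2 ≡ 36^2 = 1296 ≡ 212 (mod 271)
6^8 = (6^4)^2 ≡ 212^2 = 44944 ≡ 229 (mod 271)
6^16 = (6^8)^2 ≡ 229^2 = 52441 ≡ 138 (mod 271)
6^17 = 6^16 · 6^1 ≡ 138 · 6 ≡ 15 (mod 271).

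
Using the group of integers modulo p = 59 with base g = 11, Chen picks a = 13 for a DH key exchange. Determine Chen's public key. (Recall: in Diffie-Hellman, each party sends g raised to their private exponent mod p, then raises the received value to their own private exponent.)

54

Public value = 11^13 (mod 59).
11^1 ≡ 11 (mod 59)
11^2 = (11^1)^2 ≡ 11^2 = 121 ≡ 3 (mod 59)
11^4 = (11^2)^2 ≡ 3^2 = 9 ≡ 9 (mod 59)
11^8 = (11^4)^2 ≡ 9^2 = 81 ≡ 22 (mod 59)
11^13 = 11^8 · 11^4 · 11^1 ≡ 22 · 9 · 11 ≡ 54 (mod 59).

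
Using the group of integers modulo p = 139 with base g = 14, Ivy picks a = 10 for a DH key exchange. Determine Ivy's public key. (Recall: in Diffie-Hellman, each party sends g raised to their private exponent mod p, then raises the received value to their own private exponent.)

Public value = 14^10 mod 139.
14^1 ≡ 14 (mod 139)
14^2 = (14^1)^2 ≡ 14^2 = 196 ≡ 57 (mod 139)
14^4 = (14^2)^2 ≡ 57^2 = 3249 ≡ 52 (mod 139)
14^8 = (14^4)^2 ≡ 52^2 = 2704 ≡ 63 (mod 139)
14^10 = 14^8 · 14^2 ≡ 63 · 57 ≡ 116 (mod 139).

116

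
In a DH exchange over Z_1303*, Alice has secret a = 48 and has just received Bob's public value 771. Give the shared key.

943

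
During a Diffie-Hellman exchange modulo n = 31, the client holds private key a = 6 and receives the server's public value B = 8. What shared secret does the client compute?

8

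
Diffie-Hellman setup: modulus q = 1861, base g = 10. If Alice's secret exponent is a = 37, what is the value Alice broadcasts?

1733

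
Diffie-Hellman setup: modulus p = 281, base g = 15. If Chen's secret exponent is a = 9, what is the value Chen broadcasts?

27

Public value = 15^9 mod 281.
15^1 ≡ 15 (mod 281)
15^2 = (15^1)^2 ≡ 15^2 = 225 ≡ 225 (mod 281)
15^4 = (15^2)^2 ≡ 225^2 = 50625 ≡ 45 (mod 281)
15^8 = (15^4)^2 ≡ 45^2 = 2025 ≡ 58 (mod 281)
15^9 = 15^8 · 15^1 ≡ 58 · 15 ≡ 27 (mod 281).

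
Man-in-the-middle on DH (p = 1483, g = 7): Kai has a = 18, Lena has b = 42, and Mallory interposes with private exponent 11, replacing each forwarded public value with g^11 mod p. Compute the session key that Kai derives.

1316

Kai receives Mallory's public value M = 7^11 mod 1483 instead of the honest one.
7^1 ≡ 7 (mod 1483)
7^2 = (7^1)^2 ≡ 7^2 = 49 ≡ 49 (mod 1483)
7^4 = (7^2)^2 ≡ 49^2 = 2401 ≡ 918 (mod 1483)
7^8 = (7^4)^2 ≡ 918^2 = 842724 ≡ 380 (mod 1483)
7^11 = 7^8 · 7^2 · 7^1 ≡ 380 · 49 · 7 ≡ 1319 (mod 1483).
So M = 1319. Kai computes K = M^18 mod 1483.
1319^1 ≡ 1319 (mod 1483)
1319^2 = (1319^1)^2 ≡ 1319^2 = 1739761 ≡ 202 (mod 1483)
1319^4 = (1319^2)^2 ≡ 202^2 = 40804 ≡ 763 (mod 1483)
1319^8 = (1319^4)^2 ≡ 763^2 = 582169 ≡ 833 (mod 1483)
1319^16 = (1319^8)^2 ≡ 833^2 = 693889 ≡ 1328 (mod 1483)
1319^18 = 1319^16 · 1319^2 ≡ 1328 · 202 ≡ 1316 (mod 1483).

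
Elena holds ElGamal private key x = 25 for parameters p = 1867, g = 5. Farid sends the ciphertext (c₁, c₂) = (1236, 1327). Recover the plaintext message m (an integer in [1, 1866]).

1280

Shared mask s = c₁^x mod p = 1236^25 mod 1867.
1236^1 ≡ 1236 (mod 1867)
1236^2 = (1236^1)^2 ≡ 1236^2 = 1527696 ≡ 490 (mod 1867)
1236^4 = (1236^2)^2 ≡ 490^2 = 240100 ≡ 1124 (mod 1867)
1236^8 = (1236^4)^2 ≡ 1124^2 = 1263376 ≡ 1284 (mod 1867)
1236^16 = (1236^8)^2 ≡ 1284^2 = 1648656 ≡ 95 (mod 1867)
1236^25 = 1236^16 · 1236^8 · 1236^1 ≡ 95 · 1284 · 1236 ≡ 1429 (mod 1867).
So s = 1429; s⁻¹ ≡ 1104 (mod 1867).
m = c₂ · s⁻¹ mod 1867 = 1327 · 1104 mod 1867 = 1280.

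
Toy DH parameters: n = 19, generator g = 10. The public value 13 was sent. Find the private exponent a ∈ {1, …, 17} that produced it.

13

Try successive powers of 10 modulo 19:
10^1 ≡ 10
10^2 ≡ 5
10^3 ≡ 12
10^4 ≡ 6
10^5 ≡ 3
10^6 ≡ 11
10^7 ≡ 15
10^8 ≡ 17
10^9 ≡ 18
10^10 ≡ 9
10^11 ≡ 14
10^12 ≡ 7
10^13 ≡ 13
Found: a = 13.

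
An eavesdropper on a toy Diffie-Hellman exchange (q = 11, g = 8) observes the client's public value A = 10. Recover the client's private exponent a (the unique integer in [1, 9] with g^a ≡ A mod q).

5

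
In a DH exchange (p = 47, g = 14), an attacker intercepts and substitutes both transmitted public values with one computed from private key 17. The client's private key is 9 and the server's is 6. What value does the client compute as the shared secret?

27

The client receives an attacker's public value M = 14^17 mod 47 instead of the honest one.
14^1 ≡ 14 (mod 47)
14^2 = (14^1)^2 ≡ 14^2 = 196 ≡ 8 (mod 47)
14^4 = (14^2)^2 ≡ 8^2 = 64 ≡ 17 (mod 47)
14^8 = (14^4)^2 ≡ 17^2 = 289 ≡ 7 (mod 47)
14^16 = (14^8)^2 ≡ 7^2 = 49 ≡ 2 (mod 47)
14^17 = 14^16 · 14^1 ≡ 2 · 14 ≡ 28 (mod 47).
So M = 28. The client computes K = M^9 mod 47.
28^1 ≡ 28 (mod 47)
28^2 = (28^1)^2 ≡ 28^2 = 784 ≡ 32 (mod 47)
28^4 = (28^2)^2 ≡ 32^2 = 1024 ≡ 37 (mod 47)
28^8 = (28^4)^2 ≡ 37^2 = 1369 ≡ 6 (mod 47)
28^9 = 28^8 · 28^1 ≡ 6 · 28 ≡ 27 (mod 47).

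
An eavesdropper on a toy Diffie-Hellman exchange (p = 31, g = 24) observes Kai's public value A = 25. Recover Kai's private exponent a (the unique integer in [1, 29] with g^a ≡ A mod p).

10

Try successive powers of 24 modulo 31:
24^1 ≡ 24
24^2 ≡ 18
24^3 ≡ 29
24^4 ≡ 14
24^5 ≡ 26
24^6 ≡ 4
24^7 ≡ 3
24^8 ≡ 10
24^9 ≡ 23
24^10 ≡ 25
Found: a = 10.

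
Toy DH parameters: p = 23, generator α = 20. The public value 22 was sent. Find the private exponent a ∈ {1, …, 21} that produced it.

11

Try successive powers of 20 modulo 23:
20^1 ≡ 20
20^2 ≡ 9
20^3 ≡ 19
20^4 ≡ 12
20^5 ≡ 10
20^6 ≡ 16
20^7 ≡ 21
20^8 ≡ 6
20^9 ≡ 5
20^10 ≡ 8
20^11 ≡ 22
Found: a = 11.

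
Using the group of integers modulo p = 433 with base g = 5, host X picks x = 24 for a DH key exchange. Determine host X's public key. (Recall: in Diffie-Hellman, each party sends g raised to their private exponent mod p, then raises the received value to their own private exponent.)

Public value = 5^24 (mod 433).
5^1 ≡ 5 (mod 433)
5^2 = (5^1)^2 ≡ 5^2 = 25 ≡ 25 (mod 433)
5^4 = (5^2)^2 ≡ 25^2 = 625 ≡ 192 (mod 433)
5^8 = (5^4)^2 ≡ 192^2 = 36864 ≡ 59 (mod 433)
5^16 = (5^8)^2 ≡ 59^2 = 3481 ≡ 17 (mod 433)
5^24 = 5^16 · 5^8 ≡ 17 · 59 ≡ 137 (mod 433).

137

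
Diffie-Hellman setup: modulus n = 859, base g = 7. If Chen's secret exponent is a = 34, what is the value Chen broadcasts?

Public value = 7^34 (mod 859).
7^1 ≡ 7 (mod 859)
7^2 = (7^1)^2 ≡ 7^2 = 49 ≡ 49 (mod 859)
7^4 = (7^2)^2 ≡ 49^2 = 2401 ≡ 683 (mod 859)
7^8 = (7^4)^2 ≡ 683^2 = 466489 ≡ 52 (mod 859)
7^16 = (7^8)^2 ≡ 52^2 = 2704 ≡ 127 (mod 859)
7^32 = (7^16)^2 ≡ 127^2 = 16129 ≡ 667 (mod 859)
7^34 = 7^32 · 7^2 ≡ 667 · 49 ≡ 41 (mod 859).

41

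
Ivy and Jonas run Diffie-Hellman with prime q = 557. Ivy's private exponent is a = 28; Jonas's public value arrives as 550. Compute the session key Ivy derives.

Shared key K = 550^28 mod 557.
550^1 ≡ 550 (mod 557)
550^2 = (550^1)^2 ≡ 550^2 = 302500 ≡ 49 (mod 557)
550^4 = (550^2)^2 ≡ 49^2 = 2401 ≡ 173 (mod 557)
550^8 = (550^4)^2 ≡ 173^2 = 29929 ≡ 408 (mod 557)
550^16 = (550^8)^2 ≡ 408^2 = 166464 ≡ 478 (mod 557)
550^28 = 550^16 · 550^8 · 550^4 ≡ 478 · 408 · 173 ≡ 548 (mod 557).

548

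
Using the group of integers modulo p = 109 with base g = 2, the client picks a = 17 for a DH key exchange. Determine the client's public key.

Public value = 2^17 mod 109.
2^1 ≡ 2 (mod 109)
2^2 = (2^1)^2 ≡ 2^2 = 4 ≡ 4 (mod 109)
2^4 = (2^2)^2 ≡ 4^2 = 16 ≡ 16 (mod 109)
2^8 = (2^4)^2 ≡ 16^2 = 256 ≡ 38 (mod 109)
2^16 = (2^8)^2 ≡ 38^2 = 1444 ≡ 27 (mod 109)
2^17 = 2^16 · 2^1 ≡ 27 · 2 ≡ 54 (mod 109).

54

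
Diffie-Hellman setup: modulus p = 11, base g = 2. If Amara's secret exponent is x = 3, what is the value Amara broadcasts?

Public value = 2^3 mod 11.
2^1 ≡ 2 (mod 11)
2^2 = (2^1)^2 ≡ 2^2 = 4 ≡ 4 (mod 11)
2^3 = 2^2 · 2^1 ≡ 4 · 2 ≡ 8 (mod 11).

8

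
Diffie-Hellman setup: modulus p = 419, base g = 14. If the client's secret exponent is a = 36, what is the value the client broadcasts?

Public value = 14^36 (mod 419).
14^1 ≡ 14 (mod 419)
14^2 = (14^1)^2 ≡ 14^2 = 196 ≡ 196 (mod 419)
14^4 = (14^2)^2 ≡ 196^2 = 38416 ≡ 287 (mod 419)
14^8 = (14^4)^2 ≡ 287^2 = 82369 ≡ 245 (mod 419)
14^16 = (14^8)^2 ≡ 245^2 = 60025 ≡ 108 (mod 419)
14^32 = (14^16)^2 ≡ 108^2 = 11664 ≡ 351 (mod 419)
14^36 = 14^32 · 14^4 ≡ 351 · 287 ≡ 177 (mod 419).

177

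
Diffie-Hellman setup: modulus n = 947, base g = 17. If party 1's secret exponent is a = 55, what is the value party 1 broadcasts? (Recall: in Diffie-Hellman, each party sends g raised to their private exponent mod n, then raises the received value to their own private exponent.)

Public value = 17^55 mod 947.
17^1 ≡ 17 (mod 947)
17^2 = (17^1)^2 ≡ 17^2 = 289 ≡ 289 (mod 947)
17^4 = (17^2)^2 ≡ 289^2 = 83521 ≡ 185 (mod 947)
17^8 = (17^4)^2 ≡ 185^2 = 34225 ≡ 133 (mod 947)
17^16 = (17^8)^2 ≡ 133^2 = 17689 ≡ 643 (mod 947)
17^32 = (17^16)^2 ≡ 643^2 = 413449 ≡ 557 (mod 947)
17^55 = 17^32 · 17^16 · 17^4 · 17^2 · 17^1 ≡ 557 · 643 · 185 · 289 · 17 ≡ 946 (mod 947).

946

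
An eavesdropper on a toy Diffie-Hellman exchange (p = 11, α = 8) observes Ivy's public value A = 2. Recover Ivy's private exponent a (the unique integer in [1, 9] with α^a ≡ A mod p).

7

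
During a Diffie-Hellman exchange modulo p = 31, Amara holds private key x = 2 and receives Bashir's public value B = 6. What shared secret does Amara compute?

5

Shared key K = 6^2 mod 31.
6^1 ≡ 6 (mod 31)
6^2 = (6^1)^2 ≡ 6^2 = 36 ≡ 5 (mod 31)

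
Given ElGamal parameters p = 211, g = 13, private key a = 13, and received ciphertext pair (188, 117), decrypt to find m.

70

Shared mask s = c₁^a mod p = 188^13 mod 211.
188^1 ≡ 188 (mod 211)
188^2 = (188^1)^2 ≡ 188^2 = 35344 ≡ 107 (mod 211)
188^4 = (188^2)^2 ≡ 107^2 = 11449 ≡ 55 (mod 211)
188^8 = (188^4)^2 ≡ 55^2 = 3025 ≡ 71 (mod 211)
188^13 = 188^8 · 188^4 · 188^1 ≡ 71 · 55 · 188 ≡ 71 (mod 211).
So s = 71; s⁻¹ ≡ 107 (mod 211).
m = c₂ · s⁻¹ mod 211 = 117 · 107 mod 211 = 70.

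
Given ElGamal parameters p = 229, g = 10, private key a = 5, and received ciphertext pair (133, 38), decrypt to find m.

Shared mask s = c₁^a mod p = 133^5 mod 229.
133^1 ≡ 133 (mod 229)
133^2 = (133^1)^2 ≡ 133^2 = 17689 ≡ 56 (mod 229)
133^4 = (133^2)^2 ≡ 56^2 = 3136 ≡ 159 (mod 229)
133^5 = 133^4 · 133^1 ≡ 159 · 133 ≡ 79 (mod 229).
So s = 79; s⁻¹ ≡ 29 (mod 229).
m = c₂ · s⁻¹ mod 229 = 38 · 29 mod 229 = 186.

186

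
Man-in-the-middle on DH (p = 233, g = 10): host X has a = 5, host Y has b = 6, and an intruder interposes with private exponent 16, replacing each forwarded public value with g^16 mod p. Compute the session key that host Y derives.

204

Host Y receives an intruder's public value M = 10^16 mod 233 instead of the honest one.
10^1 ≡ 10 (mod 233)
10^2 = (10^1)^2 ≡ 10^2 = 100 ≡ 100 (mod 233)
10^4 = (10^2)^2 ≡ 100^2 = 10000 ≡ 214 (mod 233)
10^8 = (10^4)^2 ≡ 214^2 = 45796 ≡ 128 (mod 233)
10^16 = (10^8)^2 ≡ 128^2 = 16384 ≡ 74 (mod 233)
So M = 74. Host Y computes K = M^6 mod 233.
74^1 ≡ 74 (mod 233)
74^2 = (74^1)^2 ≡ 74^2 = 5476 ≡ 117 (mod 233)
74^4 = (74^2)^2 ≡ 117^2 = 13689 ≡ 175 (mod 233)
74^6 = 74^4 · 74^2 ≡ 175 · 117 ≡ 204 (mod 233).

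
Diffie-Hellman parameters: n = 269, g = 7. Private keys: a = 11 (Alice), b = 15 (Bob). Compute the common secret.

29

Alice sends A = g^a mod n = 7^11 mod 269.
7^1 ≡ 7 (mod 269)
7^2 = (7^1)^2 ≡ 7^2 = 49 ≡ 49 (mod 269)
7^4 = (7^2)^2 ≡ 49^2 = 2401 ≡ 249 (mod 269)
7^8 = (7^4)^2 ≡ 249^2 = 62001 ≡ 131 (mod 269)
7^11 = 7^8 · 7^2 · 7^1 ≡ 131 · 49 · 7 ≡ 10 (mod 269).
So A = 10. Bob then computes K = A^b mod n = 10^15 mod 269.
10^1 ≡ 10 (mod 269)
10^2 = (10^1)^2 ≡ 10^2 = 100 ≡ 100 (mod 269)
10^4 = (10^2)^2 ≡ 100^2 = 10000 ≡ 47 (mod 269)
10^8 = (10^4)^2 ≡ 47^2 = 2209 ≡ 57 (mod 269)
10^15 = 10^8 · 10^4 · 10^2 · 10^1 ≡ 57 · 47 · 100 · 10 ≡ 29 (mod 269).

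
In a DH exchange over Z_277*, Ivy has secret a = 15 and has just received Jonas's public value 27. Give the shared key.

Shared key K = 27^15 mod 277.
27^1 ≡ 27 (mod 277)
27^2 = (27^1)^2 ≡ 27^2 = 729 ≡ 175 (mod 277)
27^4 = (27^2)^2 ≡ 175^2 = 30625 ≡ 155 (mod 277)
27^8 = (27^4)^2 ≡ 155^2 = 24025 ≡ 203 (mod 277)
27^15 = 27^8 · 27^4 · 27^2 · 27^1 ≡ 203 · 155 · 175 · 27 ≡ 131 (mod 277).

131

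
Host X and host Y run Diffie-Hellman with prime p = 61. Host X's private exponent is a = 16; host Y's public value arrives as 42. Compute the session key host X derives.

42

Shared key K = 42^16 mod 61.
42^1 ≡ 42 (mod 61)
42^2 = (42^1)^2 ≡ 42^2 = 1764 ≡ 56 (mod 61)
42^4 = (42^2)^2 ≡ 56^2 = 3136 ≡ 25 (mod 61)
42^8 = (42^4)^2 ≡ 25^2 = 625 ≡ 15 (mod 61)
42^16 = (42^8)^2 ≡ 15^2 = 225 ≡ 42 (mod 61)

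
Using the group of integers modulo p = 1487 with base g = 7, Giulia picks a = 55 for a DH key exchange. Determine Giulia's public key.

1162

Public value = 7^55 (mod 1487).
7^1 ≡ 7 (mod 1487)
7^2 = (7^1)^2 ≡ 7^2 = 49 ≡ 49 (mod 1487)
7^4 = (7^2)^2 ≡ 49^2 = 2401 ≡ 914 (mod 1487)
7^8 = (7^4)^2 ≡ 914^2 = 835396 ≡ 1189 (mod 1487)
7^16 = (7^8)^2 ≡ 1189^2 = 1413721 ≡ 1071 (mod 1487)
7^32 = (7^16)^2 ≡ 1071^2 = 1147041 ≡ 564 (mod 1487)
7^55 = 7^32 · 7^16 · 7^4 · 7^2 · 7^1 ≡ 564 · 1071 · 914 · 49 · 7 ≡ 1162 (mod 1487).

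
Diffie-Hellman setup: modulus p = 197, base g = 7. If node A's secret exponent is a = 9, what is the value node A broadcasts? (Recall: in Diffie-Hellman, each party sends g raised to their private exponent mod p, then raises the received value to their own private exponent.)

127

Public value = 7^9 mod 197.
7^1 ≡ 7 (mod 197)
7^2 = (7^1)^2 ≡ 7^2 = 49 ≡ 49 (mod 197)
7^4 = (7^2)^2 ≡ 49^2 = 2401 ≡ 37 (mod 197)
7^8 = (7^4)^2 ≡ 37^2 = 1369 ≡ 187 (mod 197)
7^9 = 7^8 · 7^1 ≡ 187 · 7 ≡ 127 (mod 197).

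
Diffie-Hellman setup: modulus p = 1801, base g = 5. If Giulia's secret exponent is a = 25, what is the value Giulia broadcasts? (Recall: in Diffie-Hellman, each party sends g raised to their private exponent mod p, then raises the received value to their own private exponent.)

210

Public value = 5^25 mod 1801.
5^1 ≡ 5 (mod 1801)
5^2 = (5^1)^2 ≡ 5^2 = 25 ≡ 25 (mod 1801)
5^4 = (5^2)^2 ≡ 25^2 = 625 ≡ 625 (mod 1801)
5^8 = (5^4)^2 ≡ 625^2 = 390625 ≡ 1609 (mod 1801)
5^16 = (5^8)^2 ≡ 1609^2 = 2588881 ≡ 844 (mod 1801)
5^25 = 5^16 · 5^8 · 5^1 ≡ 844 · 1609 · 5 ≡ 210 (mod 1801).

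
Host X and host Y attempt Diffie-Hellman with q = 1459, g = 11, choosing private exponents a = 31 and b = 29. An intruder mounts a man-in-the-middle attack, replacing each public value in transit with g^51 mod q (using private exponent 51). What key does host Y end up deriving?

Host Y receives an intruder's public value M = 11^51 mod 1459 instead of the honest one.
11^1 ≡ 11 (mod 1459)
11^2 = (11^1)^2 ≡ 11^2 = 121 ≡ 121 (mod 1459)
11^4 = (11^2)^2 ≡ 121^2 = 14641 ≡ 51 (mod 1459)
11^8 = (11^4)^2 ≡ 51^2 = 2601 ≡ 1142 (mod 1459)
11^16 = (11^8)^2 ≡ 1142^2 = 1304164 ≡ 1277 (mod 1459)
11^32 = (11^16)^2 ≡ 1277^2 = 1630729 ≡ 1026 (mod 1459)
11^51 = 11^32 · 11^16 · 11^2 · 11^1 ≡ 1026 · 1277 · 121 · 11 ≡ 358 (mod 1459).
So M = 358. Host Y computes K = M^29 mod 1459.
358^1 ≡ 358 (mod 1459)
358^2 = (358^1)^2 ≡ 358^2 = 128164 ≡ 1231 (mod 1459)
358^4 = (358^2)^2 ≡ 1231^2 = 1515361 ≡ 919 (mod 1459)
358^8 = (358^4)^2 ≡ 919^2 = 844561 ≡ 1259 (mod 1459)
358^16 = (358^8)^2 ≡ 1259^2 = 1585081 ≡ 607 (mod 1459)
358^29 = 358^16 · 358^8 · 358^4 · 358^1 ≡ 607 · 1259 · 919 · 358 ≡ 28 (mod 1459).

28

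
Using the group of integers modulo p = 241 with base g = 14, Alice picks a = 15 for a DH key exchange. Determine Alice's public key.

Public value = 14^15 mod 241.
14^1 ≡ 14 (mod 241)
14^2 = (14^1)^2 ≡ 14^2 = 196 ≡ 196 (mod 241)
14^4 = (14^2)^2 ≡ 196^2 = 38416 ≡ 97 (mod 241)
14^8 = (14^4)^2 ≡ 97^2 = 9409 ≡ 10 (mod 241)
14^15 = 14^8 · 14^4 · 14^2 · 14^1 ≡ 10 · 97 · 196 · 14 ≡ 76 (mod 241).

76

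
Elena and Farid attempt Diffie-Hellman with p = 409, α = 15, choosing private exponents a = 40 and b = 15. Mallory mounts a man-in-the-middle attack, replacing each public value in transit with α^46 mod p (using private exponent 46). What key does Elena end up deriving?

318

Elena receives Mallory's public value M = 15^46 mod 409 instead of the honest one.
15^1 ≡ 15 (mod 409)
15^2 = (15^1)^2 ≡ 15^2 = 225 ≡ 225 (mod 409)
15^4 = (15^2)^2 ≡ 225^2 = 50625 ≡ 318 (mod 409)
15^8 = (15^4)^2 ≡ 318^2 = 101124 ≡ 101 (mod 409)
15^16 = (15^8)^2 ≡ 101^2 = 10201 ≡ 385 (mod 409)
15^32 = (15^16)^2 ≡ 385^2 = 148225 ≡ 167 (mod 409)
15^46 = 15^32 · 15^8 · 15^4 · 15^2 ≡ 167 · 101 · 318 · 225 ≡ 4 (mod 409).
So M = 4. Elena computes K = M^40 mod 409.
4^1 ≡ 4 (mod 409)
4^2 = (4^1)^2 ≡ 4^2 = 16 ≡ 16 (mod 409)
4^4 = (4^2)^2 ≡ 16^2 = 256 ≡ 256 (mod 409)
4^8 = (4^4)^2 ≡ 256^2 = 65536 ≡ 96 (mod 409)
4^16 = (4^8)^2 ≡ 96^2 = 9216 ≡ 218 (mod 409)
4^32 = (4^16)^2 ≡ 218^2 = 47524 ≡ 80 (mod 409)
4^40 = 4^32 · 4^8 ≡ 80 · 96 ≡ 318 (mod 409).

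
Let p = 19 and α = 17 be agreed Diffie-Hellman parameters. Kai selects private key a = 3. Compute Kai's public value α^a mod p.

11

Public value = 17^3 mod 19.
17^1 ≡ 17 (mod 19)
17^2 = (17^1)^2 ≡ 17^2 = 289 ≡ 4 (mod 19)
17^3 = 17^2 · 17^1 ≡ 4 · 17 ≡ 11 (mod 19).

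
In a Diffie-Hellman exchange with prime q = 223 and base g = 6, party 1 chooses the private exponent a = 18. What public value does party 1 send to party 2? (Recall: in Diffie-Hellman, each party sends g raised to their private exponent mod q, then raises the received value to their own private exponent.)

Public value = 6^18 mod 223.
6^1 ≡ 6 (mod 223)
6^2 = (6^1)^2 ≡ 6^2 = 36 ≡ 36 (mod 223)
6^4 = (6^2)^2 ≡ 36^2 = 1296 ≡ 181 (mod 223)
6^8 = (6^4)^2 ≡ 181^2 = 32761 ≡ 203 (mod 223)
6^16 = (6^8)^2 ≡ 203^2 = 41209 ≡ 177 (mod 223)
6^18 = 6^16 · 6^2 ≡ 177 · 36 ≡ 128 (mod 223).

128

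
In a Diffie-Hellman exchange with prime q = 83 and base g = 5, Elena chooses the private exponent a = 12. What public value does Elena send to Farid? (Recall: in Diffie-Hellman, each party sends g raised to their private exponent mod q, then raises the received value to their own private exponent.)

Public value = 5^12 mod 83.
5^1 ≡ 5 (mod 83)
5^2 = (5^1)^2 ≡ 5^2 = 25 ≡ 25 (mod 83)
5^4 = (5^2)^2 ≡ 25^2 = 625 ≡ 44 (mod 83)
5^8 = (5^4)^2 ≡ 44^2 = 1936 ≡ 27 (mod 83)
5^12 = 5^8 · 5^4 ≡ 27 · 44 ≡ 26 (mod 83).

26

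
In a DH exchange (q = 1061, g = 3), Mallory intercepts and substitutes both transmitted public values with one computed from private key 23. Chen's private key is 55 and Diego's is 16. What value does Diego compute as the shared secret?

Diego receives Mallory's public value M = 3^23 mod 1061 instead of the honest one.
3^1 ≡ 3 (mod 1061)
3^2 = (3^1)^2 ≡ 3^2 = 9 ≡ 9 (mod 1061)
3^4 = (3^2)^2 ≡ 9^2 = 81 ≡ 81 (mod 1061)
3^8 = (3^4)^2 ≡ 81^2 = 6561 ≡ 195 (mod 1061)
3^16 = (3^8)^2 ≡ 195^2 = 38025 ≡ 890 (mod 1061)
3^23 = 3^16 · 3^4 · 3^2 · 3^1 ≡ 890 · 81 · 9 · 3 ≡ 556 (mod 1061).
So M = 556. Diego computes K = M^16 mod 1061.
556^1 ≡ 556 (mod 1061)
556^2 = (556^1)^2 ≡ 556^2 = 309136 ≡ 385 (mod 1061)
556^4 = (556^2)^2 ≡ 385^2 = 148225 ≡ 746 (mod 1061)
556^8 = (556^4)^2 ≡ 746^2 = 556516 ≡ 552 (mod 1061)
556^16 = (556^8)^2 ≡ 552^2 = 304704 ≡ 197 (mod 1061)

197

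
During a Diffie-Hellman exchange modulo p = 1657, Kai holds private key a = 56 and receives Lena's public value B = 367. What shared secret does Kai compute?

491

Shared key K = 367^56 mod 1657.
367^1 ≡ 367 (mod 1657)
367^2 = (367^1)^2 ≡ 367^2 = 134689 ≡ 472 (mod 1657)
367^4 = (367^2)^2 ≡ 472^2 = 222784 ≡ 746 (mod 1657)
367^8 = (367^4)^2 ≡ 746^2 = 556516 ≡ 1421 (mod 1657)
367^16 = (367^8)^2 ≡ 1421^2 = 2019241 ≡ 1015 (mod 1657)
367^32 = (367^16)^2 ≡ 1015^2 = 1030225 ≡ 1228 (mod 1657)
367^56 = 367^32 · 367^16 · 367^8 ≡ 1228 · 1015 · 1421 ≡ 491 (mod 1657).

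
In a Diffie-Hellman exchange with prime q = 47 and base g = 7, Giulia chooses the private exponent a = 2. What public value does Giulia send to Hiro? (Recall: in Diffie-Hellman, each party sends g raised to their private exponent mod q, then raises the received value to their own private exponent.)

Public value = 7^2 (mod 47).
7^1 ≡ 7 (mod 47)
7^2 = (7^1)^2 ≡ 7^2 = 49 ≡ 2 (mod 47)

2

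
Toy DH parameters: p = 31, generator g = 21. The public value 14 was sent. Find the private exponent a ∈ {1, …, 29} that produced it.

8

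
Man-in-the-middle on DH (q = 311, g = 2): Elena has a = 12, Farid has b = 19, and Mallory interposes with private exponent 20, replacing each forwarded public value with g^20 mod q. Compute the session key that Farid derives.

250

Farid receives Mallory's public value M = 2^20 mod 311 instead of the honest one.
2^1 ≡ 2 (mod 311)
2^2 = (2^1)^2 ≡ 2^2 = 4 ≡ 4 (mod 311)
2^4 = (2^2)^2 ≡ 4^2 = 16 ≡ 16 (mod 311)
2^8 = (2^4)^2 ≡ 16^2 = 256 ≡ 256 (mod 311)
2^16 = (2^8)^2 ≡ 256^2 = 65536 ≡ 226 (mod 311)
2^20 = 2^16 · 2^4 ≡ 226 · 16 ≡ 195 (mod 311).
So M = 195. Farid computes K = M^19 mod 311.
195^1 ≡ 195 (mod 311)
195^2 = (195^1)^2 ≡ 195^2 = 38025 ≡ 83 (mod 311)
195^4 = (195^2)^2 ≡ 83^2 = 6889 ≡ 47 (mod 311)
195^8 = (195^4)^2 ≡ 47^2 = 2209 ≡ 32 (mod 311)
195^16 = (195^8)^2 ≡ 32^2 = 1024 ≡ 91 (mod 311)
195^19 = 195^16 · 195^2 · 195^1 ≡ 91 · 83 · 195 ≡ 250 (mod 311).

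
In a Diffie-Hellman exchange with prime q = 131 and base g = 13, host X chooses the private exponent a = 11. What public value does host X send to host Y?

123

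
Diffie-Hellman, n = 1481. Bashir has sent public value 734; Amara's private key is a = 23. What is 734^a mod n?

Shared key K = 734^23 mod 1481.
734^1 ≡ 734 (mod 1481)
734^2 = (734^1)^2 ≡ 734^2 = 538756 ≡ 1153 (mod 1481)
734^4 = (734^2)^2 ≡ 1153^2 = 1329409 ≡ 952 (mod 1481)
734^8 = (734^4)^2 ≡ 952^2 = 906304 ≡ 1413 (mod 1481)
734^16 = (734^8)^2 ≡ 1413^2 = 1996569 ≡ 181 (mod 1481)
734^23 = 734^16 · 734^4 · 734^2 · 734^1 ≡ 181 · 952 · 1153 · 734 ≡ 1210 (mod 1481).

1210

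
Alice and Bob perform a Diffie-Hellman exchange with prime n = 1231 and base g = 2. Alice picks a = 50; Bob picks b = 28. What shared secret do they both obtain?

Alice sends A = g^a mod n = 2^50 mod 1231.
2^1 ≡ 2 (mod 1231)
2^2 = (2^1)^2 ≡ 2^2 = 4 ≡ 4 (mod 1231)
2^4 = (2^2)^2 ≡ 4^2 = 16 ≡ 16 (mod 1231)
2^8 = (2^4)^2 ≡ 16^2 = 256 ≡ 256 (mod 1231)
2^16 = (2^8)^2 ≡ 256^2 = 65536 ≡ 293 (mod 1231)
2^32 = (2^16)^2 ≡ 293^2 = 85849 ≡ 910 (mod 1231)
2^50 = 2^32 · 2^16 · 2^2 ≡ 910 · 293 · 4 ≡ 474 (mod 1231).
So A = 474. Bob then computes K = A^b mod n = 474^28 mod 1231.
474^1 ≡ 474 (mod 1231)
474^2 = (474^1)^2 ≡ 474^2 = 224676 ≡ 634 (mod 1231)
474^4 = (474^2)^2 ≡ 634^2 = 401956 ≡ 650 (mod 1231)
474^8 = (474^4)^2 ≡ 650^2 = 422500 ≡ 267 (mod 1231)
474^16 = (474^8)^2 ≡ 267^2 = 71289 ≡ 1122 (mod 1231)
474^28 = 474^16 · 474^8 · 474^4 ≡ 1122 · 267 · 650 ≡ 1058 (mod 1231).

1058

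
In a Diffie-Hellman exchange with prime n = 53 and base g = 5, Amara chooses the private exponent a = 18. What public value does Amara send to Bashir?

7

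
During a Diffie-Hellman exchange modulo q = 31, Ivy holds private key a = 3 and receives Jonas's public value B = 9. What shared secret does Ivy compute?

Shared key K = 9^3 mod 31.
9^1 ≡ 9 (mod 31)
9^2 = (9^1)^2 ≡ 9^2 = 81 ≡ 19 (mod 31)
9^3 = 9^2 · 9^1 ≡ 19 · 9 ≡ 16 (mod 31).

16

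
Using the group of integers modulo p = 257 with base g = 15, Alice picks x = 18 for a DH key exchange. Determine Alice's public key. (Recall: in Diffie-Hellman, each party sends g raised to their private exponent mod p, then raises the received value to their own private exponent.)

32

Public value = 15^18 mod 257.
15^1 ≡ 15 (mod 257)
15^2 = (15^1)^2 ≡ 15^2 = 225 ≡ 225 (mod 257)
15^4 = (15^2)^2 ≡ 225^2 = 50625 ≡ 253 (mod 257)
15^8 = (15^4)^2 ≡ 253^2 = 64009 ≡ 16 (mod 257)
15^16 = (15^8)^2 ≡ 16^2 = 256 ≡ 256 (mod 257)
15^18 = 15^16 · 15^2 ≡ 256 · 225 ≡ 32 (mod 257).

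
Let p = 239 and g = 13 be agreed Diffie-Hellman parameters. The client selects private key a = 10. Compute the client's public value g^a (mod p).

102

Public value = 13^10 (mod 239).
13^1 ≡ 13 (mod 239)
13^2 = (13^1)^2 ≡ 13^2 = 169 ≡ 169 (mod 239)
13^4 = (13^2)^2 ≡ 169^2 = 28561 ≡ 120 (mod 239)
13^8 = (13^4)^2 ≡ 120^2 = 14400 ≡ 60 (mod 239)
13^10 = 13^8 · 13^2 ≡ 60 · 169 ≡ 102 (mod 239).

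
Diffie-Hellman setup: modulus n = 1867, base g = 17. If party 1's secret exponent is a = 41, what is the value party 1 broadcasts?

412

Public value = 17^41 mod 1867.
17^1 ≡ 17 (mod 1867)
17^2 = (17^1)^2 ≡ 17^2 = 289 ≡ 289 (mod 1867)
17^4 = (17^2)^2 ≡ 289^2 = 83521 ≡ 1373 (mod 1867)
17^8 = (17^4)^2 ≡ 1373^2 = 1885129 ≡ 1326 (mod 1867)
17^16 = (17^8)^2 ≡ 1326^2 = 1758276 ≡ 1429 (mod 1867)
17^32 = (17^16)^2 ≡ 1429^2 = 2042041 ≡ 1410 (mod 1867)
17^41 = 17^32 · 17^8 · 17^1 ≡ 1410 · 1326 · 17 ≡ 412 (mod 1867).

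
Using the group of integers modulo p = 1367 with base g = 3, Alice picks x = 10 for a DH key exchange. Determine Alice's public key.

268

Public value = 3^10 mod 1367.
3^1 ≡ 3 (mod 1367)
3^2 = (3^1)^2 ≡ 3^2 = 9 ≡ 9 (mod 1367)
3^4 = (3^2)^2 ≡ 9^2 = 81 ≡ 81 (mod 1367)
3^8 = (3^4)^2 ≡ 81^2 = 6561 ≡ 1093 (mod 1367)
3^10 = 3^8 · 3^2 ≡ 1093 · 9 ≡ 268 (mod 1367).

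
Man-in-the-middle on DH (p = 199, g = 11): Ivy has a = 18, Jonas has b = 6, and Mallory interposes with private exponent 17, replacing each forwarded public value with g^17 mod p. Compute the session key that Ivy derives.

Ivy receives Mallory's public value M = 11^17 mod 199 instead of the honest one.
11^1 ≡ 11 (mod 199)
11^2 = (11^1)^2 ≡ 11^2 = 121 ≡ 121 (mod 199)
11^4 = (11^2)^2 ≡ 121^2 = 14641 ≡ 114 (mod 199)
11^8 = (11^4)^2 ≡ 114^2 = 12996 ≡ 61 (mod 199)
11^16 = (11^8)^2 ≡ 61^2 = 3721 ≡ 139 (mod 199)
11^17 = 11^16 · 11^1 ≡ 139 · 11 ≡ 136 (mod 199).
So M = 136. Ivy computes K = M^18 mod 199.
136^1 ≡ 136 (mod 199)
136^2 = (136^1)^2 ≡ 136^2 = 18496 ≡ 188 (mod 199)
136^4 = (136^2)^2 ≡ 188^2 = 35344 ≡ 121 (mod 199)
136^8 = (136^4)^2 ≡ 121^2 = 14641 ≡ 114 (mod 199)
136^16 = (136^8)^2 ≡ 114^2 = 12996 ≡ 61 (mod 199)
136^18 = 136^16 · 136^2 ≡ 61 · 188 ≡ 125 (mod 199).

125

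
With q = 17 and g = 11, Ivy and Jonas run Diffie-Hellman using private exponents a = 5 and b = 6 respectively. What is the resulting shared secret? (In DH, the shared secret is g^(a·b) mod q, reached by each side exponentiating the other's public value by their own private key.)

9

Ivy sends A = g^a mod q = 11^5 mod 17.
11^1 ≡ 11 (mod 17)
11^2 = (11^1)^2 ≡ 11^2 = 121 ≡ 2 (mod 17)
11^4 = (11^2)^2 ≡ 2^2 = 4 ≡ 4 (mod 17)
11^5 = 11^4 · 11^1 ≡ 4 · 11 ≡ 10 (mod 17).
So A = 10. Jonas then computes K = A^b mod q = 10^6 mod 17.
10^1 ≡ 10 (mod 17)
10^2 = (10^1)^2 ≡ 10^2 = 100 ≡ 15 (mod 17)
10^4 = (10^2)^2 ≡ 15^2 = 225 ≡ 4 (mod 17)
10^6 = 10^4 · 10^2 ≡ 4 · 15 ≡ 9 (mod 17).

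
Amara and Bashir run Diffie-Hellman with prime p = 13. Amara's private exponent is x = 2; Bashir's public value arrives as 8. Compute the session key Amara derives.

12

Shared key K = 8^2 mod 13.
8^1 ≡ 8 (mod 13)
8^2 = (8^1)^2 ≡ 8^2 = 64 ≡ 12 (mod 13)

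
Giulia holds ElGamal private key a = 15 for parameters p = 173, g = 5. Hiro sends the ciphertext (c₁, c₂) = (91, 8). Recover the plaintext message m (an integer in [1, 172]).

Shared mask s = c₁^a mod p = 91^15 mod 173.
91^1 ≡ 91 (mod 173)
91^2 = (91^1)^2 ≡ 91^2 = 8281 ≡ 150 (mod 173)
91^4 = (91^2)^2 ≡ 150^2 = 22500 ≡ 10 (mod 173)
91^8 = (91^4)^2 ≡ 10^2 = 100 ≡ 100 (mod 173)
91^15 = 91^8 · 91^4 · 91^2 · 91^1 ≡ 100 · 10 · 150 · 91 ≡ 127 (mod 173).
So s = 127; s⁻¹ ≡ 94 (mod 173).
m = c₂ · s⁻¹ mod 173 = 8 · 94 mod 173 = 60.

60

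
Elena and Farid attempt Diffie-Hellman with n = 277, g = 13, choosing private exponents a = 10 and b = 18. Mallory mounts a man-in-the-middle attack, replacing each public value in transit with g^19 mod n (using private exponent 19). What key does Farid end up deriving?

Farid receives Mallory's public value M = 13^19 mod 277 instead of the honest one.
13^1 ≡ 13 (mod 277)
13^2 = (13^1)^2 ≡ 13^2 = 169 ≡ 169 (mod 277)
13^4 = (13^2)^2 ≡ 169^2 = 28561 ≡ 30 (mod 277)
13^8 = (13^4)^2 ≡ 30^2 = 900 ≡ 69 (mod 277)
13^16 = (13^8)^2 ≡ 69^2 = 4761 ≡ 52 (mod 277)
13^19 = 13^16 · 13^2 · 13^1 ≡ 52 · 169 · 13 ≡ 120 (mod 277).
So M = 120. Farid computes K = M^18 mod 277.
120^1 ≡ 120 (mod 277)
120^2 = (120^1)^2 ≡ 120^2 = 14400 ≡ 273 (mod 277)
120^4 = (120^2)^2 ≡ 273^2 = 74529 ≡ 16 (mod 277)
120^8 = (120^4)^2 ≡ 16^2 = 256 ≡ 256 (mod 277)
120^16 = (120^8)^2 ≡ 256^2 = 65536 ≡ 164 (mod 277)
120^18 = 120^16 · 120^2 ≡ 164 · 273 ≡ 175 (mod 277).

175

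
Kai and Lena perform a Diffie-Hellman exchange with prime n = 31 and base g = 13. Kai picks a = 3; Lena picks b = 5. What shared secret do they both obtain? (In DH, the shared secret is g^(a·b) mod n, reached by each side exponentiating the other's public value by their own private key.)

30

Kai sends A = g^a mod n = 13^3 mod 31.
13^1 ≡ 13 (mod 31)
13^2 = (13^1)^2 ≡ 13^2 = 169 ≡ 14 (mod 31)
13^3 = 13^2 · 13^1 ≡ 14 · 13 ≡ 27 (mod 31).
So A = 27. Lena then computes K = A^b mod n = 27^5 mod 31.
27^1 ≡ 27 (mod 31)
27^2 = (27^1)^2 ≡ 27^2 = 729 ≡ 16 (mod 31)
27^4 = (27^2)^2 ≡ 16^2 = 256 ≡ 8 (mod 31)
27^5 = 27^4 · 27^1 ≡ 8 · 27 ≡ 30 (mod 31).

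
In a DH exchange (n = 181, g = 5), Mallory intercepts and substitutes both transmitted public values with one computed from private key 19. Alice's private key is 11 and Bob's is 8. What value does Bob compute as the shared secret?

25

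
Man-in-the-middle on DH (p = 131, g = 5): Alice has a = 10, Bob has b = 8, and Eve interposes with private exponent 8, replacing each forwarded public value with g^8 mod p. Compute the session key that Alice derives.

84

Alice receives Eve's public value M = 5^8 mod 131 instead of the honest one.
5^1 ≡ 5 (mod 131)
5^2 = (5^1)^2 ≡ 5^2 = 25 ≡ 25 (mod 131)
5^4 = (5^2)^2 ≡ 25^2 = 625 ≡ 101 (mod 131)
5^8 = (5^4)^2 ≡ 101^2 = 10201 ≡ 114 (mod 131)
So M = 114. Alice computes K = M^10 mod 131.
114^1 ≡ 114 (mod 131)
114^2 = (114^1)^2 ≡ 114^2 = 12996 ≡ 27 (mod 131)
114^4 = (114^2)^2 ≡ 27^2 = 729 ≡ 74 (mod 131)
114^8 = (114^4)^2 ≡ 74^2 = 5476 ≡ 105 (mod 131)
114^10 = 114^8 · 114^2 ≡ 105 · 27 ≡ 84 (mod 131).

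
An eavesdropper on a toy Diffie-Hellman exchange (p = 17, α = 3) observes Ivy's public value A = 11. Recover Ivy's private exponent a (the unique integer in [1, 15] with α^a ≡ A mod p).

7

Try successive powers of 3 modulo 17:
3^1 ≡ 3
3^2 ≡ 9
3^3 ≡ 10
3^4 ≡ 13
3^5 ≡ 5
3^6 ≡ 15
3^7 ≡ 11
Found: a = 7.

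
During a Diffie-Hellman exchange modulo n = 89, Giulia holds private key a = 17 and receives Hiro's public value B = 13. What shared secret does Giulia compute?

Shared key K = 13^17 mod 89.
13^1 ≡ 13 (mod 89)
13^2 = (13^1)^2 ≡ 13^2 = 169 ≡ 80 (mod 89)
13^4 = (13^2)^2 ≡ 80^2 = 6400 ≡ 81 (mod 89)
13^8 = (13^4)^2 ≡ 81^2 = 6561 ≡ 64 (mod 89)
13^16 = (13^8)^2 ≡ 64^2 = 4096 ≡ 2 (mod 89)
13^17 = 13^16 · 13^1 ≡ 2 · 13 ≡ 26 (mod 89).

26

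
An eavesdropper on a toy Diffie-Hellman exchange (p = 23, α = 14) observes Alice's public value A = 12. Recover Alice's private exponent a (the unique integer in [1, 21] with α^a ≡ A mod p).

Try successive powers of 14 modulo 23:
14^1 ≡ 14
14^2 ≡ 12
Found: a = 2.

2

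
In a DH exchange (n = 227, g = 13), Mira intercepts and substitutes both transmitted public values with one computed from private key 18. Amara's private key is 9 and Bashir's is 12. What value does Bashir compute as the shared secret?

Bashir receives Mira's public value M = 13^18 mod 227 instead of the honest one.
13^1 ≡ 13 (mod 227)
13^2 = (13^1)^2 ≡ 13^2 = 169 ≡ 169 (mod 227)
13^4 = (13^2)^2 ≡ 169^2 = 28561 ≡ 186 (mod 227)
13^8 = (13^4)^2 ≡ 186^2 = 34596 ≡ 92 (mod 227)
13^16 = (13^8)^2 ≡ 92^2 = 8464 ≡ 65 (mod 227)
13^18 = 13^16 · 13^2 ≡ 65 · 169 ≡ 89 (mod 227).
So M = 89. Bashir computes K = M^12 mod 227.
89^1 ≡ 89 (mod 227)
89^2 = (89^1)^2 ≡ 89^2 = 7921 ≡ 203 (mod 227)
89^4 = (89^2)^2 ≡ 203^2 = 41209 ≡ 122 (mod 227)
89^8 = (89^4)^2 ≡ 122^2 = 14884 ≡ 129 (mod 227)
89^12 = 89^8 · 89^4 ≡ 129 · 122 ≡ 75 (mod 227).

75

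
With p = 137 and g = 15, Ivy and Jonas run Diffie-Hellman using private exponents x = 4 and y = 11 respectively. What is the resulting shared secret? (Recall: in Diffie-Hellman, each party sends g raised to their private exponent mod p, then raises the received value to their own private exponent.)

Jonas sends B = g^y mod p = 15^11 mod 137.
15^1 ≡ 15 (mod 137)
15^2 = (15^1)^2 ≡ 15^2 = 225 ≡ 88 (mod 137)
15^4 = (15^2)^2 ≡ 88^2 = 7744 ≡ 72 (mod 137)
15^8 = (15^4)^2 ≡ 72^2 = 5184 ≡ 115 (mod 137)
15^11 = 15^8 · 15^2 · 15^1 ≡ 115 · 88 · 15 ≡ 4 (mod 137).
So B = 4. Ivy then computes K = B^x mod p = 4^4 mod 137.
4^1 ≡ 4 (mod 137)
4^2 = (4^1)^2 ≡ 4^2 = 16 ≡ 16 (mod 137)
4^4 = (4^2)^2 ≡ 16^2 = 256 ≡ 119 (mod 137)

119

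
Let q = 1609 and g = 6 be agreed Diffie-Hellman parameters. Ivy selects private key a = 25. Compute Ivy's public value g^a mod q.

Public value = 6^25 mod 1609.
6^1 ≡ 6 (mod 1609)
6^2 = (6^1)^2 ≡ 6^2 = 36 ≡ 36 (mod 1609)
6^4 = (6^2)^2 ≡ 36^2 = 1296 ≡ 1296 (mod 1609)
6^8 = (6^4)^2 ≡ 1296^2 = 1679616 ≡ 1429 (mod 1609)
6^16 = (6^8)^2 ≡ 1429^2 = 2042041 ≡ 220 (mod 1609)
6^25 = 6^16 · 6^8 · 6^1 ≡ 220 · 1429 · 6 ≡ 532 (mod 1609).

532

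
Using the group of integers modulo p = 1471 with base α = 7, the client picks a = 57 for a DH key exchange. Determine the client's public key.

660

Public value = 7^57 mod 1471.
7^1 ≡ 7 (mod 1471)
7^2 = (7^1)^2 ≡ 7^2 = 49 ≡ 49 (mod 1471)
7^4 = (7^2)^2 ≡ 49^2 = 2401 ≡ 930 (mod 1471)
7^8 = (7^4)^2 ≡ 930^2 = 864900 ≡ 1423 (mod 1471)
7^16 = (7^8)^2 ≡ 1423^2 = 2024929 ≡ 833 (mod 1471)
7^32 = (7^16)^2 ≡ 833^2 = 693889 ≡ 1048 (mod 1471)
7^57 = 7^32 · 7^16 · 7^8 · 7^1 ≡ 1048 · 833 · 1423 · 7 ≡ 660 (mod 1471).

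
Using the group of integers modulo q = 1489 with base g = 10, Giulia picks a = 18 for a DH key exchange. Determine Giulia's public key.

1393

Public value = 10^18 (mod 1489).
10^1 ≡ 10 (mod 1489)
10^2 = (10^1)^2 ≡ 10^2 = 100 ≡ 100 (mod 1489)
10^4 = (10^2)^2 ≡ 100^2 = 10000 ≡ 1066 (mod 1489)
10^8 = (10^4)^2 ≡ 1066^2 = 1136356 ≡ 249 (mod 1489)
10^16 = (10^8)^2 ≡ 249^2 = 62001 ≡ 952 (mod 1489)
10^18 = 10^16 · 10^2 ≡ 952 · 100 ≡ 1393 (mod 1489).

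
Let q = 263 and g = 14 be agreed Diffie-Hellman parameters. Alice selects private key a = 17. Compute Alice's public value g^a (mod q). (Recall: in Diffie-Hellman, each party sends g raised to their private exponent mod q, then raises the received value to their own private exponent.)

20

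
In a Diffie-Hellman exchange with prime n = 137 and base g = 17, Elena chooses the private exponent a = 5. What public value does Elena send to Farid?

126

Public value = 17^5 (mod 137).
17^1 ≡ 17 (mod 137)
17^2 = (17^1)^2 ≡ 17^2 = 289 ≡ 15 (mod 137)
17^4 = (17^2)^2 ≡ 15^2 = 225 ≡ 88 (mod 137)
17^5 = 17^4 · 17^1 ≡ 88 · 17 ≡ 126 (mod 137).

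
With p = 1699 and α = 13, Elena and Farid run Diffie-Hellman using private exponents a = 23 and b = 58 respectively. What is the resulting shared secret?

1346

Elena sends A = α^a mod p = 13^23 mod 1699.
13^1 ≡ 13 (mod 1699)
13^2 = (13^1)^2 ≡ 13^2 = 169 ≡ 169 (mod 1699)
13^4 = (13^2)^2 ≡ 169^2 = 28561 ≡ 1377 (mod 1699)
13^8 = (13^4)^2 ≡ 1377^2 = 1896129 ≡ 45 (mod 1699)
13^16 = (13^8)^2 ≡ 45^2 = 2025 ≡ 326 (mod 1699)
13^23 = 13^16 · 13^4 · 13^2 · 13^1 ≡ 326 · 1377 · 169 · 13 ≡ 475 (mod 1699).
So A = 475. Farid then computes K = A^b mod p = 475^58 mod 1699.
475^1 ≡ 475 (mod 1699)
475^2 = (475^1)^2 ≡ 475^2 = 225625 ≡ 1357 (mod 1699)
475^4 = (475^2)^2 ≡ 1357^2 = 1841449 ≡ 1432 (mod 1699)
475^8 = (475^4)^2 ≡ 1432^2 = 2050624 ≡ 1630 (mod 1699)
475^16 = (475^8)^2 ≡ 1630^2 = 2656900 ≡ 1363 (mod 1699)
475^32 = (475^16)^2 ≡ 1363^2 = 1857769 ≡ 762 (mod 1699)
475^58 = 475^32 · 475^16 · 475^8 · 475^2 ≡ 762 · 1363 · 1630 · 1357 ≡ 1346 (mod 1699).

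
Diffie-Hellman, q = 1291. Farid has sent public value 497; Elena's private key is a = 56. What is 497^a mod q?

65

Shared key K = 497^56 mod 1291.
497^1 ≡ 497 (mod 1291)
497^2 = (497^1)^2 ≡ 497^2 = 247009 ≡ 428 (mod 1291)
497^4 = (497^2)^2 ≡ 428^2 = 183184 ≡ 1153 (mod 1291)
497^8 = (497^4)^2 ≡ 1153^2 = 1329409 ≡ 970 (mod 1291)
497^16 = (497^8)^2 ≡ 970^2 = 940900 ≡ 1052 (mod 1291)
497^32 = (497^16)^2 ≡ 1052^2 = 1106704 ≡ 317 (mod 1291)
497^56 = 497^32 · 497^16 · 497^8 ≡ 317 · 1052 · 970 ≡ 65 (mod 1291).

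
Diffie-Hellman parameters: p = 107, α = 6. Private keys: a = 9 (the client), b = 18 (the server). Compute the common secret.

The server sends B = α^b mod p = 6^18 mod 107.
6^1 ≡ 6 (mod 107)
6^2 = (6^1)^2 ≡ 6^2 = 36 ≡ 36 (mod 107)
6^4 = (6^2)^2 ≡ 36^2 = 1296 ≡ 12 (mod 107)
6^8 = (6^4)^2 ≡ 12^2 = 144 ≡ 37 (mod 107)
6^16 = (6^8)^2 ≡ 37^2 = 1369 ≡ 85 (mod 107)
6^18 = 6^16 · 6^2 ≡ 85 · 36 ≡ 64 (mod 107).
So B = 64. The client then computes K = B^a mod p = 64^9 mod 107.
64^1 ≡ 64 (mod 107)
64^2 = (64^1)^2 ≡ 64^2 = 4096 ≡ 30 (mod 107)
64^4 = (64^2)^2 ≡ 30^2 = 900 ≡ 44 (mod 107)
64^8 = (64^4)^2 ≡ 44^2 = 1936 ≡ 10 (mod 107)
64^9 = 64^8 · 64^1 ≡ 10 · 64 ≡ 105 (mod 107).

105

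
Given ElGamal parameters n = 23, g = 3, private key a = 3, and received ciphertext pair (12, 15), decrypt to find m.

Shared mask s = c₁^a mod n = 12^3 mod 23.
12^1 ≡ 12 (mod 23)
12^2 = (12^1)^2 ≡ 12^2 = 144 ≡ 6 (mod 23)
12^3 = 12^2 · 12^1 ≡ 6 · 12 ≡ 3 (mod 23).
So s = 3; s⁻¹ ≡ 8 (mod 23).
m = c₂ · s⁻¹ mod 23 = 15 · 8 mod 23 = 5.

5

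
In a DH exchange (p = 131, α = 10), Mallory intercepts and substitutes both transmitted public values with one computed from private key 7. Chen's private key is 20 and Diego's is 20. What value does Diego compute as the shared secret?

113

Diego receives Mallory's public value M = 10^7 mod 131 instead of the honest one.
10^1 ≡ 10 (mod 131)
10^2 = (10^1)^2 ≡ 10^2 = 100 ≡ 100 (mod 131)
10^4 = (10^2)^2 ≡ 100^2 = 10000 ≡ 44 (mod 131)
10^7 = 10^4 · 10^2 · 10^1 ≡ 44 · 100 · 10 ≡ 115 (mod 131).
So M = 115. Diego computes K = M^20 mod 131.
115^1 ≡ 115 (mod 131)
115^2 = (115^1)^2 ≡ 115^2 = 13225 ≡ 125 (mod 131)
115^4 = (115^2)^2 ≡ 125^2 = 15625 ≡ 36 (mod 131)
115^8 = (115^4)^2 ≡ 36^2 = 1296 ≡ 117 (mod 131)
115^16 = (115^8)^2 ≡ 117^2 = 13689 ≡ 65 (mod 131)
115^20 = 115^16 · 115^4 ≡ 65 · 36 ≡ 113 (mod 131).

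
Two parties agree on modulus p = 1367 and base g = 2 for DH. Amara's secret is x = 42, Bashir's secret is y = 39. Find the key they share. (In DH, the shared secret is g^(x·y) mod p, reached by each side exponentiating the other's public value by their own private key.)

Amara sends A = g^x mod p = 2^42 mod 1367.
2^1 ≡ 2 (mod 1367)
2^2 = (2^1)^2 ≡ 2^2 = 4 ≡ 4 (mod 1367)
2^4 = (2^2)^2 ≡ 4^2 = 16 ≡ 16 (mod 1367)
2^8 = (2^4)^2 ≡ 16^2 = 256 ≡ 256 (mod 1367)
2^16 = (2^8)^2 ≡ 256^2 = 65536 ≡ 1287 (mod 1367)
2^32 = (2^16)^2 ≡ 1287^2 = 1656369 ≡ 932 (mod 1367)
2^42 = 2^32 · 2^8 · 2^2 ≡ 932 · 256 · 4 ≡ 202 (mod 1367).
So A = 202. Bashir then computes K = A^y mod p = 202^39 mod 1367.
202^1 ≡ 202 (mod 1367)
202^2 = (202^1)^2 ≡ 202^2 = 40804 ≡ 1161 (mod 1367)
202^4 = (202^2)^2 ≡ 1161^2 = 1347921 ≡ 59 (mod 1367)
202^8 = (202^4)^2 ≡ 59^2 = 3481 ≡ 747 (mod 1367)
202^16 = (202^8)^2 ≡ 747^2 = 558009 ≡ 273 (mod 1367)
202^32 = (202^16)^2 ≡ 273^2 = 74529 ≡ 711 (mod 1367)
202^39 = 202^32 · 202^4 · 202^2 · 202^1 ≡ 711 · 59 · 1161 · 202 ≡ 660 (mod 1367).

660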